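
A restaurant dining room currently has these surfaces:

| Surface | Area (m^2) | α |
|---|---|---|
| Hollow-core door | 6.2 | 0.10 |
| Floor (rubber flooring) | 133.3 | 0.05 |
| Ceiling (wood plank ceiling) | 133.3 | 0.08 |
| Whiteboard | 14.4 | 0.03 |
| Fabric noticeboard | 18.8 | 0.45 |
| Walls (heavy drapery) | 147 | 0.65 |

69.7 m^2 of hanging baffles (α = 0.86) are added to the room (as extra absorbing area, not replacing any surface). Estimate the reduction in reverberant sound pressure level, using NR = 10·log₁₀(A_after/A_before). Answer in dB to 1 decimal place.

A_before = Σ Sᵢαᵢ = 6.2·0.10 + 133.3·0.05 + 133.3·0.08 + 14.4·0.03 + 18.8·0.45 + 147·0.65 = 122.391 sabins.
Added absorption = 69.7 × 0.86 = 59.942 sabins.
A_after = 122.391 + 59.942 = 182.333 sabins.
Reduction = 10 log₁₀(A_after/A_before) = 10 log₁₀(1.4898) = 1.7 dB.

1.7 dB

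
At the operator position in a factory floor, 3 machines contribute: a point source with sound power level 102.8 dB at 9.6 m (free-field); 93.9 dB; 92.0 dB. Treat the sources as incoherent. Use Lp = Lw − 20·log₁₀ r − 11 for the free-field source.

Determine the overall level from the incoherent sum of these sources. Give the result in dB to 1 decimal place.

Source at 9.6 m: Lp = 102.8 − 20·log₁₀(9.6) − 11 = 72.2 dB.
Converting to relative power and adding: 10^(72.2/10) + 10^(93.9/10) + 10^(92.0/10) = 4.056e+09.
Back to dB: 10·log₁₀ Σ = 96.1 dB.

96.1 dB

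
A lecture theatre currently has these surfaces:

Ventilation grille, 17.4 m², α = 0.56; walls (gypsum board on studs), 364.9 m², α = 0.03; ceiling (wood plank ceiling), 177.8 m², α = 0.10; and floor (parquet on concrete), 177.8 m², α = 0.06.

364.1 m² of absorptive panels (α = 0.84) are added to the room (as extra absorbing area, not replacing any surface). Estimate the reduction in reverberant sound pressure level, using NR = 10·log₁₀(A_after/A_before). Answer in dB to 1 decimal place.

Total absorption A_before = 17.4×0.56 + 364.9×0.03 + 177.8×0.10 + 177.8×0.06
  = 9.744 + 10.947 + 17.780 + 10.668 = 49.139 m² sabins.
Added absorption = 364.1 × 0.84 = 305.844 sabins.
New total A_after = 354.983 sabins.
NR = 10·log₁₀(354.983/49.139) = 8.6 dB.

8.6 dB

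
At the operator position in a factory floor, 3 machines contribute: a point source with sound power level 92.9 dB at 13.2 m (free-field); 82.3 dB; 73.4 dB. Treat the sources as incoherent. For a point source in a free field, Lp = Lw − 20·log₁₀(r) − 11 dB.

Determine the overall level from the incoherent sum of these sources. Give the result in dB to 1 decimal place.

Source at 13.2 m: Lp = 92.9 − 20·log₁₀(13.2) − 11 = 59.5 dB.
Sum in the linear (power) domain: Σ 10^(Lᵢ/10) = 10^(59.5/10) + 10^(82.3/10) + 10^(73.4/10) = 1.926e+08.
Combined level = 10 log₁₀(1.926e+08) = 82.8 dB.

82.8 dB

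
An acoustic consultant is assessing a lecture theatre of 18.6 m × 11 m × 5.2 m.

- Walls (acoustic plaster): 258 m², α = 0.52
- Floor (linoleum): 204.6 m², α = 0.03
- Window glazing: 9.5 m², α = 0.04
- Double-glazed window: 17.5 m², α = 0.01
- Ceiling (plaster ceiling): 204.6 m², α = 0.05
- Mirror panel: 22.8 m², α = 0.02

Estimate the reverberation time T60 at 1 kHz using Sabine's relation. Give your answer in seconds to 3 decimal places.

Equivalent absorption area: A = 258·0.52 + 204.6·0.03 + 9.5·0.04 + 17.5·0.01 + 204.6·0.05 + 22.8·0.02 = 151.539 m².
V = 18.6·11·5.2 = 1063.92 m³.
Sabine: RT60 = 0.161 × 1063.92 / 151.539 = 1.130 s.

1.130 s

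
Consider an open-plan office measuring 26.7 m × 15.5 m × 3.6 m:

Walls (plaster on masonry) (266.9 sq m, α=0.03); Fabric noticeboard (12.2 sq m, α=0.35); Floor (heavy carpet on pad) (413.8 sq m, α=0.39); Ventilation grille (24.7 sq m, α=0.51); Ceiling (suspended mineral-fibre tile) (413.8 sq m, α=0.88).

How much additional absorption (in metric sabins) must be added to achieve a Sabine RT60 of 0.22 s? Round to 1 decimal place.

Summing Sᵢαᵢ: 8.007 + 4.270 + 161.382 + 12.597 + 364.144 → A₁ = 550.400 sabins.
Target A₂ = 0.161·1489.86/0.22 = 1090.307 sabins (V = 1489.86 m³).
Shortfall: 1090.307 − 550.400 = 539.9 sabins.

539.9 sabins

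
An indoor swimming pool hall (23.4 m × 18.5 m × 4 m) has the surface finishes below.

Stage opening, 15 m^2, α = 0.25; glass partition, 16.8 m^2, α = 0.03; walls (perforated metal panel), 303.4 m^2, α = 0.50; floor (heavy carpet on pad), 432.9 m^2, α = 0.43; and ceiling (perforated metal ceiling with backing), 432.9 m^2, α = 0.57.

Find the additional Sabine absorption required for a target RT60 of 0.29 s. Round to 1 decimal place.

372.5 sabins

Equivalent absorption area: A₁ = 15×0.25 + 16.8×0.03 + 303.4×0.50 + 432.9×0.43 + 432.9×0.57 = 588.854 m^2.
V = 1731.6 m³. Required absorption A₂ = 0.161 × 1731.6 / 0.29 = 961.337 sabins.
Additional absorption ΔA = 961.337 − 588.854 = 372.5 sabins.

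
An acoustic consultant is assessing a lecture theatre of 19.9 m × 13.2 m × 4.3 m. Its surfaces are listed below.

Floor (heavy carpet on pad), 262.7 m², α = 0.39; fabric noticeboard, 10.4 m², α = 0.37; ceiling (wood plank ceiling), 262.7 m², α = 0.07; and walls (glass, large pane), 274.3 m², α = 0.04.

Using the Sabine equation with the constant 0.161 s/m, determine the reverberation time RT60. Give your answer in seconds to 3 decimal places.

1.340 s

A = Σ Sᵢαᵢ = 262.7*0.39 + 10.4*0.37 + 262.7*0.07 + 274.3*0.04 = 135.662 sabins.
Volume V = 19.9 × 13.2 × 4.3 = 1129.524 m³.
RT60 = 0.161 · V / A = 0.161 × 1129.524 / 135.662 = 1.340 s.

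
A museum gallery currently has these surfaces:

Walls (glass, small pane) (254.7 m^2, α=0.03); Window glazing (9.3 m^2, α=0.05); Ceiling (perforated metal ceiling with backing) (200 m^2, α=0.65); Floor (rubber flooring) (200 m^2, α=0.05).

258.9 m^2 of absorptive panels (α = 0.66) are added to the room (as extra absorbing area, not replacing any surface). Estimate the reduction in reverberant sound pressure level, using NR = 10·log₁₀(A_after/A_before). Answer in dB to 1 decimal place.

3.3 dB

Equivalent absorption area: A_before = 254.7·0.03 + 9.3·0.05 + 200·0.65 + 200·0.05 = 148.106 m^2.
Added absorption = 258.9 × 0.66 = 170.874 sabins.
A_after = 148.106 + 170.874 = 318.980 sabins.
NR = 10·log₁₀(318.980/148.106) = 3.3 dB.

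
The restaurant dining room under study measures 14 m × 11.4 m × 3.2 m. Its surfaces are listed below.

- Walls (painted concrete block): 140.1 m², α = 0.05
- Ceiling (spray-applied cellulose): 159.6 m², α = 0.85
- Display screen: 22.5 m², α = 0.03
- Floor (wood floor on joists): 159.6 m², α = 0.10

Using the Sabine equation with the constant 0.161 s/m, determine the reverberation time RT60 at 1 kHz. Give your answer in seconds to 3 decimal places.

0.516 s

Summing Sᵢαᵢ: 7.005 + 135.660 + 0.675 + 15.960 → A = 159.300 sabins.
V = 14·11.4·3.2 = 510.72 m³.
Sabine: RT60 = 0.161 × 510.72 / 159.300 = 0.516 s.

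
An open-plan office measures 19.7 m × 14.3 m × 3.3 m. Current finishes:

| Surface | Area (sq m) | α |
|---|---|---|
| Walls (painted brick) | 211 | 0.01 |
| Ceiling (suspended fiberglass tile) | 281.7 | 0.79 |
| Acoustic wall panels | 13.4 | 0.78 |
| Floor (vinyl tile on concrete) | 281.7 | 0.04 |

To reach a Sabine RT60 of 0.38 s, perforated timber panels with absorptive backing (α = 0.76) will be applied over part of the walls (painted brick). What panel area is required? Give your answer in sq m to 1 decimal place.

196.7

Summing Sᵢαᵢ: 2.110 + 222.543 + 10.452 + 11.268 → A₁ = 246.373 sabins.
Required A₂ = 0.161·929.643/0.38 = 393.875 sabins.
ΔA needed = 393.875 − 246.373 = 147.502 sabins.
Each sq m of panel replacing the walls (painted brick) adds (0.76 − 0.01) = 0.75 sabins.
Area = ΔA/Δα = 147.502/0.75 = 196.7 sq m.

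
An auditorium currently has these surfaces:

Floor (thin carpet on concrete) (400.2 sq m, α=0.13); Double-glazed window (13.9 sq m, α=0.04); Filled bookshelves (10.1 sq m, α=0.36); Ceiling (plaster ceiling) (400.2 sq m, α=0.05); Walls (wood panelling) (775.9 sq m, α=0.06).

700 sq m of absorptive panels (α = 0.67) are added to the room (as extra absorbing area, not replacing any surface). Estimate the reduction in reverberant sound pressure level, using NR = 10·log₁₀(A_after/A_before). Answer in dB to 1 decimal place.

A_before = Σ Sᵢαᵢ = 400.2·0.13 + 13.9·0.04 + 10.1·0.36 + 400.2·0.05 + 775.9·0.06 = 122.782 sabins.
Treatment contributes 700·0.67 = 469.000 sabins.
A_after = 122.782 + 469.000 = 591.782 sabins.
Reduction = 10 log₁₀(A_after/A_before) = 10 log₁₀(4.8198) = 6.8 dB.

6.8 dB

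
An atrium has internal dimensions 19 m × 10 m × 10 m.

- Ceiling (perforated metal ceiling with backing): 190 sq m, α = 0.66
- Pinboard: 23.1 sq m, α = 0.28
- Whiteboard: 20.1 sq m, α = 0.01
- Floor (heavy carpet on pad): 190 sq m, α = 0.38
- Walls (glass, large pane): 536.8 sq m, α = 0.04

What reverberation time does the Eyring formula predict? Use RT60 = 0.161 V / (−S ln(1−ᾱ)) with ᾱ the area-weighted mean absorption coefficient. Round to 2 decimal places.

Total surface area S = 190 + 23.1 + 20.1 + 190 + 536.8 = 960.0 sq m.
Absorption A = 190·0.66 + 23.1·0.28 + 20.1·0.01 + 190·0.38 + 536.8·0.04 = 225.741 sabins.
ᾱ = 225.741 / 960.0 = 0.2351.
−S·ln(1−ᾱ) = −960.0 × ln(1 − 0.2351) = 257.290.
V = 19 × 10 × 10 = 1900 m³.
T = 0.161·V/[−S·ln(1−ᾱ)] = 0.161·1900/257.290 = 1.19 s.

1.19 s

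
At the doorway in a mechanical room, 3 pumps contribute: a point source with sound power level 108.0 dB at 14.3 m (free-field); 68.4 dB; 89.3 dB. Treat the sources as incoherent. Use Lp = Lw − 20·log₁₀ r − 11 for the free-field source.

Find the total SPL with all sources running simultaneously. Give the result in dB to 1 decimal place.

89.5 dB

Source at 14.3 m: Lp = 108.0 − 20·log₁₀(14.3) − 11 = 73.9 dB.
Sum in the linear (power) domain: Σ 10^(Lᵢ/10) = 10^(73.9/10) + 10^(68.4/10) + 10^(89.3/10) = 8.826e+08.
Combined level = 10 log₁₀(8.826e+08) = 89.5 dB.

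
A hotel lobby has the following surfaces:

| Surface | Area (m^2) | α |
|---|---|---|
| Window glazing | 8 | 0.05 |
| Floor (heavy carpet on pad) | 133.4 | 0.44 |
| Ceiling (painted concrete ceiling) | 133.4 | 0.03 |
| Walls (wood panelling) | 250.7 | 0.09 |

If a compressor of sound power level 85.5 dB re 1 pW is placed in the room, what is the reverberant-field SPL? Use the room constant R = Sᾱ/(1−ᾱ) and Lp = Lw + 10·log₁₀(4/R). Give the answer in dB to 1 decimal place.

Σ(Sᵢαᵢ) = 8·0.05 + 133.4·0.44 + 133.4·0.03 + 250.7·0.09 = 85.661; total area S = 525.5 m^2.
ᾱ = 85.661/525.5 = 0.1630; R = Sᾱ/(1−ᾱ) = 85.661/(1−0.1630) = 102.343 m^2.
Lp = Lw + 10 log₁₀(4/R) = 85.5 -14.08 = 71.4 dB.

71.4 dB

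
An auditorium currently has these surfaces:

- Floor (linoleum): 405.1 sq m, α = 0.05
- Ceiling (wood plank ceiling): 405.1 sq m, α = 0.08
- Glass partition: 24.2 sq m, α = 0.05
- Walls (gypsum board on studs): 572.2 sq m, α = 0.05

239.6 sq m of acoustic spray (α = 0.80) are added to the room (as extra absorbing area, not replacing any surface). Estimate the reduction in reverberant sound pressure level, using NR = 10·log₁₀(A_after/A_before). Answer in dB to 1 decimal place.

A_before = Σ Sᵢαᵢ = 405.1·0.05 + 405.1·0.08 + 24.2·0.05 + 572.2·0.05 = 82.483 sabins.
Treatment contributes 239.6·0.80 = 191.680 sabins.
A_after = 82.483 + 191.680 = 274.163 sabins.
Reduction = 10 log₁₀(A_after/A_before) = 10 log₁₀(3.3239) = 5.2 dB.

5.2 dB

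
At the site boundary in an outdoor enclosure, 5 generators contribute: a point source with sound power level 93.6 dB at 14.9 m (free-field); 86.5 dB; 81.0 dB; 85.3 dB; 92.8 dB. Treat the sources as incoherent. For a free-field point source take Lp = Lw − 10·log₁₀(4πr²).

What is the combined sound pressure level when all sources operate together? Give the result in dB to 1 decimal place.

Source at 14.9 m: Lp = 93.6 − 10·log₁₀(4π·14.9²) = 93.6 − 10·log₁₀(2789.860) = 59.1 dB.
Converting to relative power and adding: 10^(59.1/10) + 10^(86.5/10) + 10^(81.0/10) + 10^(85.3/10) + 10^(92.8/10) = 2.818e+09.
Combined level = 10 log₁₀(2.818e+09) = 94.5 dB.

94.5 dB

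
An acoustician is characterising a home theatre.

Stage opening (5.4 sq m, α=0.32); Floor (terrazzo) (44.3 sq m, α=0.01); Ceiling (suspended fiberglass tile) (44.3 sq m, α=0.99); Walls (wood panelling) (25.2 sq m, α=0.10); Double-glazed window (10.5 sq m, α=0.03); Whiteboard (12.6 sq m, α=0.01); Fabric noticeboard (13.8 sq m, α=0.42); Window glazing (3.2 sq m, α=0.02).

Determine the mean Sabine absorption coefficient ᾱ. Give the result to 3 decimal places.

0.344

S = Σ Sᵢ = 5.4 + 44.3 + 44.3 + 25.2 + 10.5 + 12.6 + 13.8 + 3.2 = 159.3 sq m.
Σ(Sᵢαᵢ) = 5.4·0.32 + 44.3·0.01 + 44.3·0.99 + 25.2·0.10 + 10.5·0.03 + 12.6·0.01 + 13.8·0.42 + 3.2·0.02 = 54.849.
ᾱ = A/S = 0.344.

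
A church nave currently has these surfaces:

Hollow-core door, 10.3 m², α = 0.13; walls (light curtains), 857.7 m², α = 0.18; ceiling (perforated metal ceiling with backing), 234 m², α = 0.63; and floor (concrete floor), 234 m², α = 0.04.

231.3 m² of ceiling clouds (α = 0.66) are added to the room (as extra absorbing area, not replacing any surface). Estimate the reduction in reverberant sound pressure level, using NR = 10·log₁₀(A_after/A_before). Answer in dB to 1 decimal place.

Equivalent absorption area: A_before = 10.3·0.13 + 857.7·0.18 + 234·0.63 + 234·0.04 = 312.505 m².
Added absorption = 231.3 × 0.66 = 152.658 sabins.
New total A_after = 465.163 sabins.
Reduction = 10 log₁₀(A_after/A_before) = 10 log₁₀(1.4885) = 1.7 dB.

1.7 dB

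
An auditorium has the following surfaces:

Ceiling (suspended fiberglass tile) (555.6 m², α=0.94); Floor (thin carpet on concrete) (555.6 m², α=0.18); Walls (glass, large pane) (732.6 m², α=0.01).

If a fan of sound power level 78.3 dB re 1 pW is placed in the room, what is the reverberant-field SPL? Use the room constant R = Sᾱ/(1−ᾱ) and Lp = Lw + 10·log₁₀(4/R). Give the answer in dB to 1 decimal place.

54.5 dB

A = 629.598 sabins; S = 1843.8 m².
ᾱ = 0.3415, so room constant R = A/(1−ᾱ) = 956.109 m².
Lp = 78.3 + 10·log₁₀(4/956.109) = 78.3 + (-23.78) = 54.5 dB.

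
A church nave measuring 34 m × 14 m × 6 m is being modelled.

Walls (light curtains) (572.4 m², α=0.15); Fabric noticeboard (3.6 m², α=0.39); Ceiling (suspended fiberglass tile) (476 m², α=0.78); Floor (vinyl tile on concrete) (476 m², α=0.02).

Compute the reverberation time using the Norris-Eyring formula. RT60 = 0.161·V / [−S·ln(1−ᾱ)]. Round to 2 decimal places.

0.82 sec

S = Σ Sᵢ = 1528.0 m².
Σ(Sᵢαᵢ) = 572.4×0.15 + 3.6×0.39 + 476×0.78 + 476×0.02 = 468.064.
Mean coefficient ᾱ = A/S = 0.3063.
−S·ln(1−ᾱ) = −1528.0 × ln(1 − 0.3063) = 558.814.
V = 34 × 14 × 6 = 2856 m³.
RT60 = 0.161 × 2856 / 558.814 = 0.82 s.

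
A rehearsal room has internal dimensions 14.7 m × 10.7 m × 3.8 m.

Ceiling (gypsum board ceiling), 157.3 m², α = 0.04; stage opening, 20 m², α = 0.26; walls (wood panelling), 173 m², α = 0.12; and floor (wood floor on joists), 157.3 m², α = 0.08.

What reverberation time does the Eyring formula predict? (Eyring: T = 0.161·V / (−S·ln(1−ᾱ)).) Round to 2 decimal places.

Total surface area S = 157.3 + 20 + 173 + 157.3 = 507.6 m².
Σ(Sᵢαᵢ) = 157.3×0.04 + 20×0.26 + 173×0.12 + 157.3×0.08 = 44.836.
ᾱ = 44.836 / 507.6 = 0.0883.
−S·ln(1−ᾱ) = −507.6 × ln(1 − 0.0883) = 46.925.
V = 14.7 × 10.7 × 3.8 = 597.702 m³.
T = 0.161·V/[−S·ln(1−ᾱ)] = 0.161·597.702/46.925 = 2.05 s.

2.05 seconds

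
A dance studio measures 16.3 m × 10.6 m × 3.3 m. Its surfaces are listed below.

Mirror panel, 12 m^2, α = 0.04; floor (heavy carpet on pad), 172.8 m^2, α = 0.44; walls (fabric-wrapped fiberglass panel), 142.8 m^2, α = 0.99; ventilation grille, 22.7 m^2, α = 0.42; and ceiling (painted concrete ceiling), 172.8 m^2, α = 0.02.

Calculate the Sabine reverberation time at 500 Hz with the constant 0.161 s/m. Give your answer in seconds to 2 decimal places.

Total absorption A = 12·0.04 + 172.8·0.44 + 142.8·0.99 + 22.7·0.42 + 172.8·0.02
  = 0.480 + 76.032 + 141.372 + 9.534 + 3.456 = 230.874 m^2 sabins.
V = 16.3·10.6·3.3 = 570.174 m³.
T = 0.161 V/A = 0.161·570.174/230.874 = 0.40 s.

0.40 s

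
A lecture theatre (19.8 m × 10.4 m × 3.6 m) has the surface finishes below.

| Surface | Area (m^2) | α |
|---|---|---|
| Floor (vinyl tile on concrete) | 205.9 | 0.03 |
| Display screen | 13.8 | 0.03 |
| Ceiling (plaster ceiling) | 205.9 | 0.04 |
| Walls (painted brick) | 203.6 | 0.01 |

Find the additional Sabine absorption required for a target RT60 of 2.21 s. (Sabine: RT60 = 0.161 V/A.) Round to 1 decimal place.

37.1 sabins

Summing Sᵢαᵢ: 6.177 + 0.414 + 8.236 + 2.036 → A₁ = 16.863 sabins.
Target A₂ = 0.161·741.312/2.21 = 54.005 sabins (V = 741.312 m³).
Shortfall: 54.005 − 16.863 = 37.1 sabins.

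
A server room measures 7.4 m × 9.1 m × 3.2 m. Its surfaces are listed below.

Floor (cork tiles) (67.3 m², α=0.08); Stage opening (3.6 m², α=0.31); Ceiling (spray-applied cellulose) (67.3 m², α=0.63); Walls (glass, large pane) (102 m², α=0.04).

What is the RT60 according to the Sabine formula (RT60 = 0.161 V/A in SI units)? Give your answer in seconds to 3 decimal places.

A = Σ Sᵢαᵢ = 67.3*0.08 + 3.6*0.31 + 67.3*0.63 + 102*0.04 = 52.979 sabins.
Volume V = 7.4 × 9.1 × 3.2 = 215.488 m³.
RT60 = 0.161 · V / A = 0.161 × 215.488 / 52.979 = 0.655 s.

0.655 s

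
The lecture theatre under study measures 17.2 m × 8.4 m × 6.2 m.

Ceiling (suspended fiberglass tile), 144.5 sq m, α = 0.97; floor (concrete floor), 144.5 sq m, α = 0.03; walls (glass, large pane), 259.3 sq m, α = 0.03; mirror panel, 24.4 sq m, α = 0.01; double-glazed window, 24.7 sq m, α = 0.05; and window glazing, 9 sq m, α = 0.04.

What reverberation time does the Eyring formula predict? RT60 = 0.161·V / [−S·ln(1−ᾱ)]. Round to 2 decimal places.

Total surface area S = 144.5 + 144.5 + 259.3 + 24.4 + 24.7 + 9 = 606.4 sq m.
Absorption A = 144.5×0.97 + 144.5×0.03 + 259.3×0.03 + 24.4×0.01 + 24.7×0.05 + 9×0.04 = 154.118 sabins.
ᾱ = 154.118 / 606.4 = 0.2542.
−S·ln(1−ᾱ) = −606.4 × ln(1 − 0.2542) = 177.856.
V = 17.2 × 8.4 × 6.2 = 895.776 m³.
T = 0.161·V/[−S·ln(1−ᾱ)] = 0.161·895.776/177.856 = 0.81 s.

0.81 seconds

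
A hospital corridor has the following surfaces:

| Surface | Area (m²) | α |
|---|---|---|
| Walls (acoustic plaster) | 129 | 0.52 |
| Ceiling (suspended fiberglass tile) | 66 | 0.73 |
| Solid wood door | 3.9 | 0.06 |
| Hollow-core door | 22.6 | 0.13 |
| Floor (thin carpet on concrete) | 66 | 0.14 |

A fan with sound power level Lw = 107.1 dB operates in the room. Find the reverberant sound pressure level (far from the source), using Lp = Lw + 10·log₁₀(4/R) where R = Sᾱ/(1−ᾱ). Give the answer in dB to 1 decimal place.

89.5 dB

Σ(Sᵢαᵢ) = 129·0.52 + 66·0.73 + 3.9·0.06 + 22.6·0.13 + 66·0.14 = 127.672; total area S = 287.5 m².
ᾱ = 127.672/287.5 = 0.4441; R = Sᾱ/(1−ᾱ) = 127.672/(1−0.4441) = 229.667 m².
Lp = Lw + 10 log₁₀(4/R) = 107.1 -17.59 = 89.5 dB.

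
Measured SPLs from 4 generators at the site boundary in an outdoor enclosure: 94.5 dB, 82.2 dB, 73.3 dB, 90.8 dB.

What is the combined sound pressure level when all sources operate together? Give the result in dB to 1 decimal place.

96.2 dB

Converting to relative power and adding: 10^(94.5/10) + 10^(82.2/10) + 10^(73.3/10) + 10^(90.8/10) = 4.208e+09.
Back to dB: 10·log₁₀ Σ = 96.2 dB.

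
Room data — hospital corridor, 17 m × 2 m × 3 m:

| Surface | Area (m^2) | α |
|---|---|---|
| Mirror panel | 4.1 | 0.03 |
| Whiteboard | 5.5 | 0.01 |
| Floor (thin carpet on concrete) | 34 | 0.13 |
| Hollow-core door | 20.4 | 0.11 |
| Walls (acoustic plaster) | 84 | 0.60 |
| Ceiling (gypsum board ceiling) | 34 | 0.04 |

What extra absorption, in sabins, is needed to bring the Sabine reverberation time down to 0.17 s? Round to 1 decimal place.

Equivalent absorption area: A₁ = 4.1·0.03 + 5.5·0.01 + 34·0.13 + 20.4·0.11 + 84·0.60 + 34·0.04 = 58.602 m^2.
For T = 0.17 s, need A₂ = 0.161·V/T = 0.161·102/0.17 = 96.600 sabins.
ΔA = A₂ − A₁ = 96.600 − 58.602 = 38.0 sabins.

38.0 sabins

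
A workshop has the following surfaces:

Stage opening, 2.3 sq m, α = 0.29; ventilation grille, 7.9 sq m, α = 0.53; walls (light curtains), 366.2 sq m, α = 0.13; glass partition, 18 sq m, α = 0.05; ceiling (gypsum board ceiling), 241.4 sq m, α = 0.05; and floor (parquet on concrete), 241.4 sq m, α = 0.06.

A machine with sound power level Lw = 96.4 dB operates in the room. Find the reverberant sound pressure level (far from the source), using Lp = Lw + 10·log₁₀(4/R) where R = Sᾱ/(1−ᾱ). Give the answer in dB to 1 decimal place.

83.0 dB

Σ(Sᵢαᵢ) = 2.3·0.29 + 7.9·0.53 + 366.2·0.13 + 18·0.05 + 241.4·0.05 + 241.4·0.06 = 79.914; total area S = 877.2 sq m.
ᾱ = 79.914/877.2 = 0.0911; R = Sᾱ/(1−ᾱ) = 79.914/(1−0.0911) = 87.924 sq m.
Lp = Lw + 10 log₁₀(4/R) = 96.4 -13.42 = 83.0 dB.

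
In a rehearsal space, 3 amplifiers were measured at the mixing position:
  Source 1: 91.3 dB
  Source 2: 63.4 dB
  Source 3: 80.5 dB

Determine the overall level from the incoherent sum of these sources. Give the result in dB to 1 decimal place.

91.7 dB

Σ 10^(Lᵢ/10) = 1.463e+09.
Back to dB: 10·log₁₀ Σ = 91.7 dB.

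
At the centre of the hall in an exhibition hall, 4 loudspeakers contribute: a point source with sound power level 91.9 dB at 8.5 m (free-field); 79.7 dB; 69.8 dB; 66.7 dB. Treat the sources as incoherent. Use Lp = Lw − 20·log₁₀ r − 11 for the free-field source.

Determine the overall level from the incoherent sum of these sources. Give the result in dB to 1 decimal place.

80.4 dB

Source at 8.5 m: Lp = 91.9 − 20·log₁₀(8.5) − 11 = 62.3 dB.
Converting to relative power and adding: 10^(62.3/10) + 10^(79.7/10) + 10^(69.8/10) + 10^(66.7/10) = 1.093e+08.
L_total = 10·log₁₀(1.093e+08) = 80.4 dB.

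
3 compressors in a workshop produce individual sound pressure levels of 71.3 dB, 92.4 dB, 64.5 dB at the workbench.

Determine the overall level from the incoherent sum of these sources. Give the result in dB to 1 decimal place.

Sum in the linear (power) domain: Σ 10^(Lᵢ/10) = 10^(71.3/10) + 10^(92.4/10) + 10^(64.5/10) = 1.754e+09.
L_total = 10·log₁₀(1.754e+09) = 92.4 dB.

92.4 dB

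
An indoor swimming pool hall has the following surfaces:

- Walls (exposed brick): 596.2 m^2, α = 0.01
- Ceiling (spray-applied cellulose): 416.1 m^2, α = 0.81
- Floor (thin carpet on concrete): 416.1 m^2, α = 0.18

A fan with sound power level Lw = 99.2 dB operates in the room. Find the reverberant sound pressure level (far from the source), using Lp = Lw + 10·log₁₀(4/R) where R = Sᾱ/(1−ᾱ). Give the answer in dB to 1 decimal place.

A = 417.901 sabins; S = 1428.4 m^2.
ᾱ = 417.901/1428.4 = 0.2926; R = Sᾱ/(1−ᾱ) = 417.901/(1−0.2926) = 590.756 m^2.
Lp = Lw + 10 log₁₀(4/R) = 99.2 -21.69 = 77.5 dB.

77.5 dB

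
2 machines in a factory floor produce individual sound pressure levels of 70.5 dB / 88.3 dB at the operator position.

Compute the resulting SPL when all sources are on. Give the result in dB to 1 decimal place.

88.4 dB

Converting to relative power and adding: 10^(70.5/10) + 10^(88.3/10) = 6.873e+08.
L_total = 10·log₁₀(6.873e+08) = 88.4 dB.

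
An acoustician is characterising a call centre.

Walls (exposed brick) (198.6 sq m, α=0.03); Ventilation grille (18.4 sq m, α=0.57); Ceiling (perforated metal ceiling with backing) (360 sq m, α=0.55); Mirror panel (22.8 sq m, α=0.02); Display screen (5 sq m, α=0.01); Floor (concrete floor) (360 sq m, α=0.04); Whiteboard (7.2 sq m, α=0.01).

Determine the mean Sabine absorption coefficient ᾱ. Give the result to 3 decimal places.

Total surface area S = 972.0 sq m.
A = 198.6·0.03 + 18.4·0.57 + 360·0.55 + 22.8·0.02 + 5·0.01 + 360·0.04 + 7.2·0.01 = 229.424 sabins.
ᾱ = A/S = 0.236.

0.236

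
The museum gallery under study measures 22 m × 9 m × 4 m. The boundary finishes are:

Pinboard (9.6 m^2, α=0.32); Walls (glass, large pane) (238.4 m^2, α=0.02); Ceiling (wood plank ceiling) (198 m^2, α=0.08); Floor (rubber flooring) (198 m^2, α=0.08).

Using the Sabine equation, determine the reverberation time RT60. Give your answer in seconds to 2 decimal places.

3.23 s

Summing Sᵢαᵢ: 3.072 + 4.768 + 15.840 + 15.840 → A = 39.520 sabins.
V = 22·9·4 = 792 m³.
RT60 = 0.161 · V / A = 0.161 × 792 / 39.520 = 3.23 s.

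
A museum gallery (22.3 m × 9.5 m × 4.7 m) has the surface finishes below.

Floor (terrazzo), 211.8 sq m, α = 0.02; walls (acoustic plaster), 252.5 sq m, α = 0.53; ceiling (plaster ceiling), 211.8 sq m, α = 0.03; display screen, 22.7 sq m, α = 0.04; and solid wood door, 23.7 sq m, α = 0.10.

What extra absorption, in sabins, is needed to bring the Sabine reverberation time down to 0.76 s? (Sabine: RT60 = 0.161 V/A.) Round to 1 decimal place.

63.2 sabins

Total absorption A₁ = 211.8·0.02 + 252.5·0.53 + 211.8·0.03 + 22.7·0.04 + 23.7·0.10
  = 4.236 + 133.825 + 6.354 + 0.908 + 2.370 = 147.693 sq m sabins.
Target A₂ = 0.161·995.695/0.76 = 210.930 sabins (V = 995.695 m³).
ΔA = A₂ − A₁ = 210.930 − 147.693 = 63.2 sabins.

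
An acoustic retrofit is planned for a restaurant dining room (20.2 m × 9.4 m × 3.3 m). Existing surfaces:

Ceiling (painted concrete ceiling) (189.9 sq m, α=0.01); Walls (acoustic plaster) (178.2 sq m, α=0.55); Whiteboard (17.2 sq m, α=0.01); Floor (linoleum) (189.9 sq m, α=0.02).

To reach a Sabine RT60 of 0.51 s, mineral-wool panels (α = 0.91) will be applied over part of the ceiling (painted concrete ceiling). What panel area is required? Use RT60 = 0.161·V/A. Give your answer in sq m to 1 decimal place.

104.4

A₁ = Σ Sᵢαᵢ = 189.9×0.01 + 178.2×0.55 + 17.2×0.01 + 189.9×0.02 = 103.879 sabins.
Required A₂ = 0.161·626.604/0.51 = 197.810 sabins.
ΔA needed = 197.810 − 103.879 = 93.931 sabins.
Net gain per sq m: Δα = 0.91 − 0.01 = 0.90.
Panel area = 93.931 / 0.90 = 104.4 sq m.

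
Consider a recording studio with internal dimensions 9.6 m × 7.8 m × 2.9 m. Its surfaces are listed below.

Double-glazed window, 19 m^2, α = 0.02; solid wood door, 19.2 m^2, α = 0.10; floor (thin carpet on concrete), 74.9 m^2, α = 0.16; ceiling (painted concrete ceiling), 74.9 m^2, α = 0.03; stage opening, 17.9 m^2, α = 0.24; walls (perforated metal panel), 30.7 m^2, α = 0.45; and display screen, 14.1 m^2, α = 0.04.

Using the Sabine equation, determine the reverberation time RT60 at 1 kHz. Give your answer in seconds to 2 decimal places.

0.99 s

Summing Sᵢαᵢ: 0.380 + 1.920 + 11.984 + 2.247 + 4.296 + 13.815 + 0.564 → A = 35.206 sabins.
V = 9.6·7.8·2.9 = 217.152 m³.
T = 0.161 V/A = 0.161·217.152/35.206 = 0.99 s.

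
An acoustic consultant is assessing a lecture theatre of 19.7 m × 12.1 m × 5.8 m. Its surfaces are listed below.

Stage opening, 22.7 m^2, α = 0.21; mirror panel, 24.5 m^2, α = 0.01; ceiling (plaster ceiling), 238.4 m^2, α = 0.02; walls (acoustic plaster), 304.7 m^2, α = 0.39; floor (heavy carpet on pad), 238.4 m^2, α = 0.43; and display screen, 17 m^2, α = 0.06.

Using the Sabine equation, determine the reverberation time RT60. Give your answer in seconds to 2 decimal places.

0.96 seconds

Equivalent absorption area: A = 22.7·0.21 + 24.5·0.01 + 238.4·0.02 + 304.7·0.39 + 238.4·0.43 + 17·0.06 = 232.145 m^2.
V = 19.7·12.1·5.8 = 1382.546 m³.
RT60 = 0.161 · V / A = 0.161 × 1382.546 / 232.145 = 0.96 s.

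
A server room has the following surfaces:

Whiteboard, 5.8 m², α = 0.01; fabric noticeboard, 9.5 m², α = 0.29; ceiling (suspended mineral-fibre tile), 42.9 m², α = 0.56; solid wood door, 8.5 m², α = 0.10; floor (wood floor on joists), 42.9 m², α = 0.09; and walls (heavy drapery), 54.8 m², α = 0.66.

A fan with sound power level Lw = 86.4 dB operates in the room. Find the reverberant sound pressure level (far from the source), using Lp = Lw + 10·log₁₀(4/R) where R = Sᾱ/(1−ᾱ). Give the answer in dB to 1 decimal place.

71.8 dB

Σ(Sᵢαᵢ) = 5.8×0.01 + 9.5×0.29 + 42.9×0.56 + 8.5×0.10 + 42.9×0.09 + 54.8×0.66 = 67.716; total area S = 164.4 m².
ᾱ = 0.4119, so room constant R = A/(1−ᾱ) = 115.144 m².
Lp = 86.4 + 10·log₁₀(4/115.144) = 86.4 + (-14.59) = 71.8 dB.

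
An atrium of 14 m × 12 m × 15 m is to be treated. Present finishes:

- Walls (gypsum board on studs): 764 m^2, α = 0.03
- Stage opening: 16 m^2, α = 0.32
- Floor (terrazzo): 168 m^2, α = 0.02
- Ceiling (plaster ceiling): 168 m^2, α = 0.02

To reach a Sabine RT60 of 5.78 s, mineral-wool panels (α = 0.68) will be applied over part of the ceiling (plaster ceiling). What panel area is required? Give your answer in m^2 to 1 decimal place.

Summing Sᵢαᵢ: 22.920 + 5.120 + 3.360 + 3.360 → A₁ = 34.760 sabins.
Required A₂ = 0.161·2520/5.78 = 70.194 sabins.
ΔA needed = 70.194 − 34.760 = 35.434 sabins.
Each m^2 of panel replacing the ceiling (plaster ceiling) adds (0.68 − 0.02) = 0.66 sabins.
Area = ΔA/Δα = 35.434/0.66 = 53.7 m^2.

53.7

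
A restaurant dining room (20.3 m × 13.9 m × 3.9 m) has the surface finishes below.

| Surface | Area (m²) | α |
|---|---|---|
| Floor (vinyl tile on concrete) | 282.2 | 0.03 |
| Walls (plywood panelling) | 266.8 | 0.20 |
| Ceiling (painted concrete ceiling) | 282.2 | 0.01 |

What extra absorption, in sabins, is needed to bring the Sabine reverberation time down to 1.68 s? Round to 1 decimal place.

A₁ = Σ Sᵢαᵢ = 282.2×0.03 + 266.8×0.20 + 282.2×0.01 = 64.648 sabins.
Target A₂ = 0.161·1100.463/1.68 = 105.461 sabins (V = 1100.463 m³).
Additional absorption ΔA = 105.461 − 64.648 = 40.8 sabins.

40.8 sabins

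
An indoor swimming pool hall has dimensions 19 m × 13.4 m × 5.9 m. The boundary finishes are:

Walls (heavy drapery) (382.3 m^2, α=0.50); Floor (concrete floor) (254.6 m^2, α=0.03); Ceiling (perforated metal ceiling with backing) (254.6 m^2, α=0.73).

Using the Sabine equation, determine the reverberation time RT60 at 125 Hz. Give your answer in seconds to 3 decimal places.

Total absorption A = 382.3*0.50 + 254.6*0.03 + 254.6*0.73
  = 191.150 + 7.638 + 185.858 = 384.646 m^2 sabins.
Volume V = 19 × 13.4 × 5.9 = 1502.14 m³.
T = 0.161 V/A = 0.161·1502.14/384.646 = 0.629 s.

0.629 seconds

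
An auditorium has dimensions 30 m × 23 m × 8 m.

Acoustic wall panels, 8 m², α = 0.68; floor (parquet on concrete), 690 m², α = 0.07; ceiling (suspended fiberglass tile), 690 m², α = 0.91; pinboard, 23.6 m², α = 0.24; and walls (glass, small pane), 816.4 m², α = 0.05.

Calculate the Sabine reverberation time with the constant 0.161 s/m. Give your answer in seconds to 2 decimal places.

Summing Sᵢαᵢ: 5.440 + 48.300 + 627.900 + 5.664 + 40.820 → A = 728.124 sabins.
V = 30·23·8 = 5520 m³.
Sabine: RT60 = 0.161 × 5520 / 728.124 = 1.22 s.

1.22 seconds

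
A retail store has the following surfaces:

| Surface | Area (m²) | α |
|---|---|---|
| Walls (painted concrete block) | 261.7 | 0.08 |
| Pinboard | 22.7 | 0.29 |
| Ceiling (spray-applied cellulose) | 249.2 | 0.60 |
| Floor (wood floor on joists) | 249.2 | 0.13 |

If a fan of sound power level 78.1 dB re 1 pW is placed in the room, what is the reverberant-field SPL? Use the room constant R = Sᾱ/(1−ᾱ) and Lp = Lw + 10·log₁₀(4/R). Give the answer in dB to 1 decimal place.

59.6 dB

A = 209.435 sabins; S = 782.8 m².
ᾱ = 209.435/782.8 = 0.2675; R = Sᾱ/(1−ᾱ) = 209.435/(1−0.2675) = 285.918 m².
Lp = Lw + 10 log₁₀(4/R) = 78.1 -18.54 = 59.6 dB.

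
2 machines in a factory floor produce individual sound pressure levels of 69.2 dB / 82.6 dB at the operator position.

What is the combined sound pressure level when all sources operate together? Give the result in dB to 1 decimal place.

82.8 dB

Σ 10^(Lᵢ/10) = 1.903e+08.
Back to dB: 10·log₁₀ Σ = 82.8 dB.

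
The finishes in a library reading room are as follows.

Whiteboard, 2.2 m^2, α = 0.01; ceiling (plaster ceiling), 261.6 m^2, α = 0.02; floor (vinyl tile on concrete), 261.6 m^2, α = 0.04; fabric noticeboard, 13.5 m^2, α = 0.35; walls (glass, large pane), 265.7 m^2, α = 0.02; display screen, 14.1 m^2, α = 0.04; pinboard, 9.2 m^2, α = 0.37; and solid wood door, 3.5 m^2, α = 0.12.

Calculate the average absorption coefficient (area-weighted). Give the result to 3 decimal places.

S = Σ Sᵢ = 2.2 + 261.6 + 261.6 + 13.5 + 265.7 + 14.1 + 9.2 + 3.5 = 831.4 m^2.
Σ(Sᵢαᵢ) = 2.2·0.01 + 261.6·0.02 + 261.6·0.04 + 13.5·0.35 + 265.7·0.02 + 14.1·0.04 + 9.2·0.37 + 3.5·0.12 = 30.145.
ᾱ = 30.145 / 831.4 = 0.036.

0.036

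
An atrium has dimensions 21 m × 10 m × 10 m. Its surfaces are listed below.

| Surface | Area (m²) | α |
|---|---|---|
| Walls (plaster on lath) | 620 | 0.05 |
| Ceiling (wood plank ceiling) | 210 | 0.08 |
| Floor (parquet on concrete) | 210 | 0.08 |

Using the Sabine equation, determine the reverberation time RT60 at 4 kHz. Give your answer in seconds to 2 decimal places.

5.23 seconds

Summing Sᵢαᵢ: 31.000 + 16.800 + 16.800 → A = 64.600 sabins.
Volume V = 21 × 10 × 10 = 2100 m³.
T = 0.161 V/A = 0.161·2100/64.600 = 5.23 s.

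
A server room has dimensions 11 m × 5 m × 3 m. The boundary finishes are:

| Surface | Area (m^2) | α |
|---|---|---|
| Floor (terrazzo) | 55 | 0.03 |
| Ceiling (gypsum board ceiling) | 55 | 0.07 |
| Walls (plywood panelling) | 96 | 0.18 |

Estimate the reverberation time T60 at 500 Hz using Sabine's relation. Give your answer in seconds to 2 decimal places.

1.17 sec

Equivalent absorption area: A = 55*0.03 + 55*0.07 + 96*0.18 = 22.780 m^2.
Volume V = 11 × 5 × 3 = 165 m³.
Sabine: RT60 = 0.161 × 165 / 22.780 = 1.17 s.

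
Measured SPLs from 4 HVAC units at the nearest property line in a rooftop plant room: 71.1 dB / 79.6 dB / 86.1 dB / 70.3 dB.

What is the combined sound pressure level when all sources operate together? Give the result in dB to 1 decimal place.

87.2 dB

Sum in the linear (power) domain: Σ 10^(Lᵢ/10) = 10^(71.1/10) + 10^(79.6/10) + 10^(86.1/10) + 10^(70.3/10) = 5.222e+08.
Back to dB: 10·log₁₀ Σ = 87.2 dB.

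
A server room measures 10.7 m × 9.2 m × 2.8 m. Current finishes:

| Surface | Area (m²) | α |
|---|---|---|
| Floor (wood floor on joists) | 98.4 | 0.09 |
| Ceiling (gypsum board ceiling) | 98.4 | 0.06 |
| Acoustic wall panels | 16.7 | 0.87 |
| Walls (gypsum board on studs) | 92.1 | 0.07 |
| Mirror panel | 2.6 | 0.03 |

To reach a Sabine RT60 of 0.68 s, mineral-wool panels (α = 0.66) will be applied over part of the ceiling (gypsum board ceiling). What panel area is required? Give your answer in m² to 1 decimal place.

49.1

Summing Sᵢαᵢ: 8.856 + 5.904 + 14.529 + 6.447 + 0.078 → A₁ = 35.814 sabins.
V = 275.632 m³. Target absorption A₂ = 0.161 × 275.632 / 0.68 = 65.260 sabins.
ΔA needed = 65.260 − 35.814 = 29.446 sabins.
Net gain per m²: Δα = 0.66 − 0.06 = 0.60.
Panel area = 29.446 / 0.60 = 49.1 m².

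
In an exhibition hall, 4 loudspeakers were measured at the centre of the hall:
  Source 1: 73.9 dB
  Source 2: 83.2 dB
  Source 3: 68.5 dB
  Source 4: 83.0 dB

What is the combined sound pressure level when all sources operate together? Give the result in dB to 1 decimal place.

Sum in the linear (power) domain: Σ 10^(Lᵢ/10) = 10^(73.9/10) + 10^(83.2/10) + 10^(68.5/10) + 10^(83.0/10) = 4.401e+08.
L_total = 10·log₁₀(4.401e+08) = 86.4 dB.

86.4 dB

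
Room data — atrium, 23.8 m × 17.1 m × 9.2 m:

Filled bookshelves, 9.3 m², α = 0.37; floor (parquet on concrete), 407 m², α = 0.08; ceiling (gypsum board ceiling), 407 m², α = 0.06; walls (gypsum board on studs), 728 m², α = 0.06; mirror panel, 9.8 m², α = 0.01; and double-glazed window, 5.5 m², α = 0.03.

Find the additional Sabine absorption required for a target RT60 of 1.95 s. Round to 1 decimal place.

Summing Sᵢαᵢ: 3.441 + 32.560 + 24.420 + 43.680 + 0.098 + 0.165 → A₁ = 104.364 sabins.
For T = 1.95 s, need A₂ = 0.161·V/T = 0.161·3744.216/1.95 = 309.138 sabins.
ΔA = A₂ − A₁ = 309.138 − 104.364 = 204.8 sabins.

204.8 sabins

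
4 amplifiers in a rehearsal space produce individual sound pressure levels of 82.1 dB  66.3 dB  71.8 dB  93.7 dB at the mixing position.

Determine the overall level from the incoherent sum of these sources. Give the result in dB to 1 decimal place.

Σ 10^(Lᵢ/10) = 2.526e+09.
L_total = 10·log₁₀(2.526e+09) = 94.0 dB.

94.0 dB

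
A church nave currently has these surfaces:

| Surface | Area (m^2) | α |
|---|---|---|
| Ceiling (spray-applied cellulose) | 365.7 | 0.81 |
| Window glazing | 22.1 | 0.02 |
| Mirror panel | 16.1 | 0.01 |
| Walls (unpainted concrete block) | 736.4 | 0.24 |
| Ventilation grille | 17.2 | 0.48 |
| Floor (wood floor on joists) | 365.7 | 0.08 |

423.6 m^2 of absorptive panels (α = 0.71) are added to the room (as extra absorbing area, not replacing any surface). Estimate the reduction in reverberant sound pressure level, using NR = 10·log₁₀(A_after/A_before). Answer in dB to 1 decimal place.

A_before = Σ Sᵢαᵢ = 365.7*0.81 + 22.1*0.02 + 16.1*0.01 + 736.4*0.24 + 17.2*0.48 + 365.7*0.08 = 511.068 sabins.
Added absorption = 423.6 × 0.71 = 300.756 sabins.
New total A_after = 811.824 sabins.
NR = 10·log₁₀(811.824/511.068) = 2.0 dB.

2.0 dB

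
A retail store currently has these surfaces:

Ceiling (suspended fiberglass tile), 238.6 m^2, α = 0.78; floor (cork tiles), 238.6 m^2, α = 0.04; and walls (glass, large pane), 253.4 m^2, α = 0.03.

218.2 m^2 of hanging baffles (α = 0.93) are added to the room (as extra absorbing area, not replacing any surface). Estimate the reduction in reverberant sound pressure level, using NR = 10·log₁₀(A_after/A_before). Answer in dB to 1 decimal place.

3.0 dB

Summing Sᵢαᵢ: 186.108 + 9.544 + 7.602 → A_before = 203.254 sabins.
Treatment contributes 218.2·0.93 = 202.926 sabins.
New total A_after = 406.180 sabins.
Reduction = 10 log₁₀(A_after/A_before) = 10 log₁₀(1.9984) = 3.0 dB.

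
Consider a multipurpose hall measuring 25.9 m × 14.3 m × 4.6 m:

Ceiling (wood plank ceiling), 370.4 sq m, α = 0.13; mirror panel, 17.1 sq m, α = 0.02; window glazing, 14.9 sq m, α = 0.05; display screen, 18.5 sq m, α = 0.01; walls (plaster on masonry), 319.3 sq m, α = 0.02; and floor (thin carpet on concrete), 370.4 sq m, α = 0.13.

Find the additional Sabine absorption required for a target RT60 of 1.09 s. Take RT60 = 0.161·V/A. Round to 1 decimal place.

147.7 sabins

A₁ = Σ Sᵢαᵢ = 370.4×0.13 + 17.1×0.02 + 14.9×0.05 + 18.5×0.01 + 319.3×0.02 + 370.4×0.13 = 103.962 sabins.
V = 1703.702 m³. Required absorption A₂ = 0.161 × 1703.702 / 1.09 = 251.648 sabins.
Additional absorption ΔA = 251.648 − 103.962 = 147.7 sabins.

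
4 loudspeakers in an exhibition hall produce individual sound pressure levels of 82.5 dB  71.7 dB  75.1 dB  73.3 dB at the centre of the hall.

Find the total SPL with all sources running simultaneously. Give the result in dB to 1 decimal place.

Converting to relative power and adding: 10^(82.5/10) + 10^(71.7/10) + 10^(75.1/10) + 10^(73.3/10) = 2.464e+08.
Combined level = 10 log₁₀(2.464e+08) = 83.9 dB.

83.9 dB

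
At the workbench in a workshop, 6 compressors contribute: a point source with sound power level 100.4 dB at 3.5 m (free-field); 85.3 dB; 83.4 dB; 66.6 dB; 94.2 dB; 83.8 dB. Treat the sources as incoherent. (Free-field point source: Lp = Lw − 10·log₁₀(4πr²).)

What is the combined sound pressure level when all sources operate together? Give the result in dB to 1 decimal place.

Source at 3.5 m: Lp = 100.4 − 10·log₁₀(4π·3.5²) = 100.4 − 10·log₁₀(153.938) = 78.5 dB.
Sum in the linear (power) domain: Σ 10^(Lᵢ/10) = 10^(78.5/10) + 10^(85.3/10) + 10^(83.4/10) + 10^(66.6/10) + 10^(94.2/10) + 10^(83.8/10) = 3.503e+09.
Combined level = 10 log₁₀(3.503e+09) = 95.4 dB.

95.4 dB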